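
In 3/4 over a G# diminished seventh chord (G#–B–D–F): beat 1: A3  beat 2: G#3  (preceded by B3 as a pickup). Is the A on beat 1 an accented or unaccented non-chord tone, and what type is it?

Accented passing tone.

The harmony at that moment is G# diminished seventh chord (G#, B, D, F); A3 is not a chord tone.
It is approached by step down from B3 and left by step down to G#3.
Step in, step out in the same direction — a passing tone.
It falls on the downbeat, so it is accented.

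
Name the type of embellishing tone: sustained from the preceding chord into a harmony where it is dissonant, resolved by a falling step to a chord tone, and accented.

Approach: by preparation — the pitch is first a chord tone, then held (tied or repeated) while the harmony changes under it. Departure: down by step. Metric position: strong.
A prepared dissonance that resolves downward by step — a suspension. (The same figure resolving upward would be a retardation.)

Suspension.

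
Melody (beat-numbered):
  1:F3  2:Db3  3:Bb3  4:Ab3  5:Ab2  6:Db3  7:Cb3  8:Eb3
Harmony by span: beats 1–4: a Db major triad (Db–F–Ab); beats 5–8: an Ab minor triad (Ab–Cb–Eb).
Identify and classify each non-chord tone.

The harmony at that moment is Db major triad (Db, F, Ab); Bb3 is not a chord tone.
It is approached by leap up from Db3 and left by step down to Ab3.
Leap in, step out — an appoggiatura.
The harmony at that moment is Ab minor triad (Ab, Cb, Eb); Db3 is not a chord tone.
It is approached by leap up from Ab2 and left by step down to Cb3.
Leap in, step out — an appoggiatura.

Bb3 (beat 3) — appoggiatura; Db3 (beat 6) — appoggiatura.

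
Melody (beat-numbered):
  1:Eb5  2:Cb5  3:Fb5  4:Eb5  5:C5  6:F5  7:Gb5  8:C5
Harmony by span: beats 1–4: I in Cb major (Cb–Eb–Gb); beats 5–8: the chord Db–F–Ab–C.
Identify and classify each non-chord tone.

The harmony at that moment is Cb major triad (Cb, Eb, Gb); Fb5 is not a chord tone.
It is approached by leap up from Cb5 and left by step down to Eb5.
Leap in, step out — an appoggiatura.
The harmony at that moment is Db major seventh chord (Db, F, Ab, C); Gb5 is not a chord tone.
It is approached by step up from F5 and left by leap down to C5.
Step in, leap out — an escape tone.

Fb5 (beat 3) — appoggiatura; Gb5 (beat 7) — escape tone.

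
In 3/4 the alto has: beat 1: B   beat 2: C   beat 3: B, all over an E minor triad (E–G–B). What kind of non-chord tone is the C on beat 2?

Upper neighbor tone.

The harmony at that moment is E minor triad (E, G, B); C is not a chord tone.
It is approached by step up from B and left by step down to B.
Step away and step back to the same note — a neighbor tone (upper neighbor).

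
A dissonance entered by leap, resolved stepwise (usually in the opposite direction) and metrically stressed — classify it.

Appoggiatura.

Approach: by leap. Departure: by step. Metric position: strong.
Leap in, step out, in a metrically strong position — an appoggiatura. (It is the mirror image of the escape tone, which steps in and leaps out from a weak position.)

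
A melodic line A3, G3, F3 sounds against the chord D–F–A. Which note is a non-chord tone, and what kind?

G3 is a passing tone.

The harmony at that moment is D minor triad (D, F, A); G3 is not a chord tone.
It is approached by step down from A3 and left by step down to F3.
Step in, step out in the same direction — a passing tone.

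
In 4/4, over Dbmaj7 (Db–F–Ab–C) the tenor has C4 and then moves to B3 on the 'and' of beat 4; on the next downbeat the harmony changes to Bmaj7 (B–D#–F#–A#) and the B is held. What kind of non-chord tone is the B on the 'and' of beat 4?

Anticipation.

The harmony at that moment is Db major seventh chord (Db, F, Ab, C); B3 is not a chord tone.
It is approached by step down from C4 and then sustained as the same pitch into the next harmony.
Arriving early and becoming a chord tone when the harmony changes — an anticipation.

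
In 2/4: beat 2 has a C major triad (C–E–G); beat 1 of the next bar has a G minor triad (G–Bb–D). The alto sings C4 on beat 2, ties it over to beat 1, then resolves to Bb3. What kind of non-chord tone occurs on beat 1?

The harmony at that moment is G minor triad (G, Bb, D); C4 is not a chord tone.
It is held over (the same pitch as the preceding C4) and left by step down to Bb3.
Held over from the previous chord and resolving down by step — a suspension.

Suspension.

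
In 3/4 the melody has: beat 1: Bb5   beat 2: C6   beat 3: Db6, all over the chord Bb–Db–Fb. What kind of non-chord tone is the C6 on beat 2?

Passing tone.

The harmony at that moment is Bb diminished triad (Bb, Db, Fb); C6 is not a chord tone.
It is approached by step up from Bb5 and left by step up to Db6.
Step in, step out in the same direction — a passing tone.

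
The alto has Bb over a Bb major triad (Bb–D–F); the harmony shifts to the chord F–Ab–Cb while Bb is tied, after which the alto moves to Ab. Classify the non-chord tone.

Bb is a suspension.

The harmony at that moment is F diminished triad (F, Ab, Cb); Bb is not a chord tone.
It is held over (the same pitch as the preceding Bb) and left by step down to Ab.
Held over from the previous chord and resolving down by step — a suspension.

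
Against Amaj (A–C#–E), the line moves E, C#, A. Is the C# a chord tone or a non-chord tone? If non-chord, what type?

A major triad contains A, C#, E; C# is the third, so it is a chord tone.

Chord tone (the third of A major triad).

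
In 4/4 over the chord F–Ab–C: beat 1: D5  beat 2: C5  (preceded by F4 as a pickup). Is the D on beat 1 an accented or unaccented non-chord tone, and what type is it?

The harmony at that moment is F minor triad (F, Ab, C); D5 is not a chord tone.
It is approached by leap up from F4 and left by step down to C5.
Leap in, step out — an appoggiatura.
It falls on the downbeat, so it is accented.

Accented appoggiatura.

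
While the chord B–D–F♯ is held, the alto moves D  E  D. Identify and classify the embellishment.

The harmony at that moment is B minor triad (B, D, F♯); E is not a chord tone.
It is approached by step up from D and left by step down to D.
Step away and step back to the same note — a neighbor tone (upper neighbor).

E is a neighbor tone.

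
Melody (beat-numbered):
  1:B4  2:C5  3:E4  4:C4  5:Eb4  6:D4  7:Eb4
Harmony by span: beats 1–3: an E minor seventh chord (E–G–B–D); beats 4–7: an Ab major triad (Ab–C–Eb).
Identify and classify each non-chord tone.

The harmony at that moment is E minor seventh chord (E, G, B, D); C5 is not a chord tone.
It is approached by step up from B4 and left by leap down to E4.
Step in, leap out — an escape tone.
The harmony at that moment is Ab major triad (Ab, C, Eb); D4 is not a chord tone.
It is approached by step down from Eb4 and left by step up to Eb4.
Step away and step back to the same note — a neighbor tone (lower neighbor).

C5 (beat 2) — escape tone; D4 (beat 6) — neighbor tone.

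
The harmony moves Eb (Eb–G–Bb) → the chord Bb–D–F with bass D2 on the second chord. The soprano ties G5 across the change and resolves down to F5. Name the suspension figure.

At the second chord the bass is D2. The suspended G5 lies a fourth above the bass; after resolving down by step to F5, the interval above the bass becomes a third.
Suspension figures are named by those two intervals: 4–3.

4–3 suspension.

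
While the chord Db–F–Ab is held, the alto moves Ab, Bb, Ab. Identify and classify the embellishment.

Bb is a neighbor tone.

The harmony at that moment is Db major triad (Db, F, Ab); Bb is not a chord tone.
It is approached by step up from Ab and left by step down to Ab.
Step away and step back to the same note — a neighbor tone (upper neighbor).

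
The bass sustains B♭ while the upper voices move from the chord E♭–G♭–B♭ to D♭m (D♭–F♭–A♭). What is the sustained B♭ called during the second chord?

Pedal tone (pedal point).

The harmony at that moment is D♭ minor triad (D♭, F♭, A♭); B♭ is not a chord tone.
It is held over (the same pitch as the preceding B♭) and then sustained as the same pitch into the next harmony.
Sustained through a change of harmony — a pedal tone.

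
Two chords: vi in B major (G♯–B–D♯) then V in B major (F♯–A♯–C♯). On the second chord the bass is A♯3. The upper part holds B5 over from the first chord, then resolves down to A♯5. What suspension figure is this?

9–8 suspension.

At the second chord the bass is A♯3. The suspended B5 lies a ninth above the bass; after resolving down by step to A♯5, the interval above the bass becomes an octave.
Suspension figures are named by those two intervals: 9–8.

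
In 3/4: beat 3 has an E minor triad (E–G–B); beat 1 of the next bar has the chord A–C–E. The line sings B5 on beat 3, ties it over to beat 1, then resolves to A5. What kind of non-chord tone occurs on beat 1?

The harmony at that moment is A minor triad (A, C, E); B5 is not a chord tone.
It is held over (the same pitch as the preceding B5) and left by step down to A5.
Held over from the previous chord and resolving down by step — a suspension.

Suspension.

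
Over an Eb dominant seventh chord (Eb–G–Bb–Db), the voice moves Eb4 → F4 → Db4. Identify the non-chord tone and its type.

F4 is an escape tone.

The harmony at that moment is Eb dominant seventh chord (Eb, G, Bb, Db); F4 is not a chord tone.
It is approached by step up from Eb4 and left by leap down to Db4.
Step in, leap out — an escape tone.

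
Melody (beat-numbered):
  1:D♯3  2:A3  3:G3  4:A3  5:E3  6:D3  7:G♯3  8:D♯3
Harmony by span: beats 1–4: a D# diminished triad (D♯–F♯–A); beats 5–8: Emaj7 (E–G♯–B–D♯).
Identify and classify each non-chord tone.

The harmony at that moment is D♯ diminished triad (D♯, F♯, A); G3 is not a chord tone.
It is approached by step down from A3 and left by step up to A3.
Step away and step back to the same note — a neighbor tone (lower neighbor).
The harmony at that moment is E major seventh chord (E, G♯, B, D♯); D3 is not a chord tone.
It is approached by step down from E3 and left by leap up to G♯3.
Step in, leap out — an escape tone.

G3 (beat 3) — neighbor tone; D3 (beat 6) — escape tone.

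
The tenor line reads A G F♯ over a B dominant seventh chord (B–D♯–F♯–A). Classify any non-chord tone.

G is a passing tone.

The harmony at that moment is B dominant seventh chord (B, D♯, F♯, A); G is not a chord tone.
It is approached by step down from A and left by step down to F♯.
Step in, step out in the same direction — a passing tone.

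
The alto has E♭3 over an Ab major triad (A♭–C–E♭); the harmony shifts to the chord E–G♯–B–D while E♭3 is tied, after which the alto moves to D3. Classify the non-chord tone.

The harmony at that moment is E dominant seventh chord (E, G♯, B, D); E♭3 is not a chord tone.
It is held over (the same pitch as the preceding E♭3) and left by step down to D3.
Held over from the previous chord and resolving down by step — a suspension.

E♭3 is a suspension.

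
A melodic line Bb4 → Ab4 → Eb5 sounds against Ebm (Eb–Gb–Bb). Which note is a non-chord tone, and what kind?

The harmony at that moment is Eb minor triad (Eb, Gb, Bb); Ab4 is not a chord tone.
It is approached by step down from Bb4 and left by leap up to Eb5.
Step in, leap out — an escape tone.

Ab4 is an escape tone.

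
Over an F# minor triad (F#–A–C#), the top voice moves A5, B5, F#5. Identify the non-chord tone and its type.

B5 is an escape tone.

The harmony at that moment is F# minor triad (F#, A, C#); B5 is not a chord tone.
It is approached by step up from A5 and left by leap down to F#5.
Step in, leap out — an escape tone.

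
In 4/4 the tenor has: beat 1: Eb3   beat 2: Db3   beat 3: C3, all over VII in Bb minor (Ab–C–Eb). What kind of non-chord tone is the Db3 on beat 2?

Passing tone.

The harmony at that moment is Ab major triad (Ab, C, Eb); Db3 is not a chord tone.
It is approached by step down from Eb3 and left by step down to C3.
Step in, step out in the same direction — a passing tone.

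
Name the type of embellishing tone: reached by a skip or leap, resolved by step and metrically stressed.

Appoggiatura.

Approach: by leap. Departure: by step. Metric position: strong.
Leap in, step out, in a metrically strong position — an appoggiatura. (It is the mirror image of the escape tone, which steps in and leaps out from a weak position.)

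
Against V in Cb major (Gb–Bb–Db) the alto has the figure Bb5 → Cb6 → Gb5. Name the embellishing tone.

The harmony at that moment is Gb major triad (Gb, Bb, Db); Cb6 is not a chord tone.
It is approached by step up from Bb5 and left by leap down to Gb5.
Step in, leap out — an escape tone.

Cb6 is an escape tone.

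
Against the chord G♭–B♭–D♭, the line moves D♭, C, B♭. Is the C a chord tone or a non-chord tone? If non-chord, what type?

Non-chord tone — a passing tone.

The harmony at that moment is G♭ major triad (G♭, B♭, D♭); C is not a chord tone.
It is approached by step down from D♭ and left by step down to B♭.
Step in, step out in the same direction — a passing tone.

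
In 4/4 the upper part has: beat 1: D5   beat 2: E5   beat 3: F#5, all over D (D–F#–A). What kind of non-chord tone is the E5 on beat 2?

The harmony at that moment is D major triad (D, F#, A); E5 is not a chord tone.
It is approached by step up from D5 and left by step up to F#5.
Step in, step out in the same direction — a passing tone.

Passing tone.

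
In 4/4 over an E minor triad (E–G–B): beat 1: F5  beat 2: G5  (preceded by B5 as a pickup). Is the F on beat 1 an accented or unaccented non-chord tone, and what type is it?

The harmony at that moment is E minor triad (E, G, B); F5 is not a chord tone.
It is approached by leap down from B5 and left by step up to G5.
Leap in, step out — an appoggiatura.
It falls on the downbeat, so it is accented.

Accented appoggiatura.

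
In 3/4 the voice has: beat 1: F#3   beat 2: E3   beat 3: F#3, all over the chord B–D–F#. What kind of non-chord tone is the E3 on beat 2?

The harmony at that moment is B minor triad (B, D, F#); E3 is not a chord tone.
It is approached by step down from F#3 and left by step up to F#3.
Step away and step back to the same note — a neighbor tone (lower neighbor).

Lower neighbor tone.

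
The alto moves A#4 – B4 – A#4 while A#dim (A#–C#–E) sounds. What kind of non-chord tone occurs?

B4 is a neighbor tone.

The harmony at that moment is A# diminished triad (A#, C#, E); B4 is not a chord tone.
It is approached by step up from A#4 and left by step down to A#4.
Step away and step back to the same note — a neighbor tone (upper neighbor).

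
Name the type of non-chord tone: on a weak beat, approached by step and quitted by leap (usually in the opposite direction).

Approach: by step. Departure: by leap. Metric position: weak.
Step in, leap out, from a weak position — an escape tone (échappée). (It is the mirror image of the appoggiatura, which leaps in and steps out on a strong beat.)

Escape tone.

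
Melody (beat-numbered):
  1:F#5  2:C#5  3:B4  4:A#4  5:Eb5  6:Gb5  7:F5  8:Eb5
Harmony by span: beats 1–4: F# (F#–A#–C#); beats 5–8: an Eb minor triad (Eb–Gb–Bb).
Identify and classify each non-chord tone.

B4 (beat 3) — passing tone; F5 (beat 7) — passing tone.

The harmony at that moment is F# major triad (F#, A#, C#); B4 is not a chord tone.
It is approached by step down from C#5 and left by step down to A#4.
Step in, step out in the same direction — a passing tone.
The harmony at that moment is Eb minor triad (Eb, Gb, Bb); F5 is not a chord tone.
It is approached by step down from Gb5 and left by step down to Eb5.
Step in, step out in the same direction — a passing tone.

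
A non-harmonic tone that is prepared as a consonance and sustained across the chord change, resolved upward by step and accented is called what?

Retardation.

Approach: by preparation — the pitch is first a chord tone, then held (tied or repeated) while the harmony changes under it. Departure: up by step. Metric position: strong.
A prepared dissonance that resolves upward by step — a retardation. (The same figure resolving downward would be a suspension.)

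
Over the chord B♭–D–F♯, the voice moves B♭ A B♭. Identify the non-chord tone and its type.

A is a neighbor tone.

The harmony at that moment is B♭ augmented triad (B♭, D, F♯); A is not a chord tone.
It is approached by step down from B♭ and left by step up to B♭.
Step away and step back to the same note — a neighbor tone (lower neighbor).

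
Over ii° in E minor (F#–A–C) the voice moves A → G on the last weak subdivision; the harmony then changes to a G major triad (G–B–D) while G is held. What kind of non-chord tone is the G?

G is an anticipation.

The harmony at that moment is F# diminished triad (F#, A, C); G is not a chord tone.
It is approached by step down from A and then sustained as the same pitch into the next harmony.
Arriving early and becoming a chord tone when the harmony changes — an anticipation.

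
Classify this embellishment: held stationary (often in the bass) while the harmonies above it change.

Pedal tone.

Approach: none. Departure: none — a single pitch is sustained while the chords change around it, passing through harmonies that do not contain it.
No melodic motion at all; the dissonance is created entirely by the moving harmonies against the stationary note — a pedal tone (pedal point).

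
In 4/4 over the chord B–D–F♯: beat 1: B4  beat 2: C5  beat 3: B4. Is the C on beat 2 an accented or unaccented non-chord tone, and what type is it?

Unaccented neighbor tone.

The harmony at that moment is B minor triad (B, D, F♯); C5 is not a chord tone.
It is approached by step up from B4 and left by step down to B4.
Step away and step back to the same note — a neighbor tone (upper neighbor).
It falls on a weak beat, so it is unaccented.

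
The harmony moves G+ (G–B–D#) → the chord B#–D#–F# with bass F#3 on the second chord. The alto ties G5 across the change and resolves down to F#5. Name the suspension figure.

9–8 suspension.

At the second chord the bass is F#3. The suspended G5 lies a ninth above the bass; after resolving down by step to F#5, the interval above the bass becomes an octave.
Suspension figures are named by those two intervals: 9–8.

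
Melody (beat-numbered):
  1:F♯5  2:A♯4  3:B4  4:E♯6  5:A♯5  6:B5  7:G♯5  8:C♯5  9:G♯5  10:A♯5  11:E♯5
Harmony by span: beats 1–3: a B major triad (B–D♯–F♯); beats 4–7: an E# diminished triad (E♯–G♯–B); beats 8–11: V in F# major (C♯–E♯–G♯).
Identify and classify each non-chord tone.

The harmony at that moment is B major triad (B, D♯, F♯); A♯4 is not a chord tone.
It is approached by leap down from F♯5 and left by step up to B4.
Leap in, step out — an appoggiatura.
The harmony at that moment is E♯ diminished triad (E♯, G♯, B); A♯5 is not a chord tone.
It is approached by leap down from E♯6 and left by step up to B5.
Leap in, step out — an appoggiatura.
The harmony at that moment is C♯ major triad (C♯, E♯, G♯); A♯5 is not a chord tone.
It is approached by step up from G♯5 and left by leap down to E♯5.
Step in, leap out — an escape tone.

A♯4 (beat 2) — appoggiatura; A♯5 (beat 5) — appoggiatura; A♯5 (beat 10) — escape tone.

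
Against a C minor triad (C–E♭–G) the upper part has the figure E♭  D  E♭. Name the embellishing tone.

The harmony at that moment is C minor triad (C, E♭, G); D is not a chord tone.
It is approached by step down from E♭ and left by step up to E♭.
Step away and step back to the same note — a neighbor tone (lower neighbor).

D is a neighbor tone.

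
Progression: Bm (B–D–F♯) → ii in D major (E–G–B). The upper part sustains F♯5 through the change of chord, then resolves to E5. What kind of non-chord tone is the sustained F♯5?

The harmony at that moment is E minor triad (E, G, B); F♯5 is not a chord tone.
It is held over (the same pitch as the preceding F♯5) and left by step down to E5.
Held over from the previous chord and resolving down by step — a suspension.

F♯5 is a suspension.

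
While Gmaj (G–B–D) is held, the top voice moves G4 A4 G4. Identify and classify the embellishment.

A4 is a neighbor tone.

The harmony at that moment is G major triad (G, B, D); A4 is not a chord tone.
It is approached by step up from G4 and left by step down to G4.
Step away and step back to the same note — a neighbor tone (upper neighbor).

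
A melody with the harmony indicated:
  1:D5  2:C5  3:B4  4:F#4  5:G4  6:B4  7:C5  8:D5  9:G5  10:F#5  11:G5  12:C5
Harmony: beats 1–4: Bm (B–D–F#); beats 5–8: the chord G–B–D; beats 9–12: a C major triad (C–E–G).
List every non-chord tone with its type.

The harmony at that moment is B minor triad (B, D, F#); C5 is not a chord tone.
It is approached by step down from D5 and left by step down to B4.
Step in, step out in the same direction — a passing tone.
The harmony at that moment is G major triad (G, B, D); C5 is not a chord tone.
It is approached by step up from B4 and left by step up to D5.
Step in, step out in the same direction — a passing tone.
The harmony at that moment is C major triad (C, E, G); F#5 is not a chord tone.
It is approached by step down from G5 and left by step up to G5.
Step away and step back to the same note — a neighbor tone (lower neighbor).

C5 (beat 2) — passing tone; C5 (beat 7) — passing tone; F#5 (beat 10) — neighbor tone.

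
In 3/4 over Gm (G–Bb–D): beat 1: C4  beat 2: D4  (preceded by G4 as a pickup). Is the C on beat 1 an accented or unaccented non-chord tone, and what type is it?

The harmony at that moment is G minor triad (G, Bb, D); C4 is not a chord tone.
It is approached by leap down from G4 and left by step up to D4.
Leap in, step out — an appoggiatura.
It falls on the downbeat, so it is accented.

Accented appoggiatura.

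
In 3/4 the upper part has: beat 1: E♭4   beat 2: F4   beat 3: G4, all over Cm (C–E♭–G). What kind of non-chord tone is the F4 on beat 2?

The harmony at that moment is C minor triad (C, E♭, G); F4 is not a chord tone.
It is approached by step up from E♭4 and left by step up to G4.
Step in, step out in the same direction — a passing tone.

Passing tone.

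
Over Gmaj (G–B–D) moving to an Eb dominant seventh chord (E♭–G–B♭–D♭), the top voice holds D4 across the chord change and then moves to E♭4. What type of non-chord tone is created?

D4 is a retardation.

The harmony at that moment is E♭ dominant seventh chord (E♭, G, B♭, D♭); D4 is not a chord tone.
It is held over (the same pitch as the preceding D4) and left by step up to E♭4.
Held over from the previous chord and resolving up by step — a retardation.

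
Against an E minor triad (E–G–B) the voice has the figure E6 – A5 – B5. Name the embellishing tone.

A5 is an appoggiatura.

The harmony at that moment is E minor triad (E, G, B); A5 is not a chord tone.
It is approached by leap down from E6 and left by step up to B5.
Leap in, step out — an appoggiatura.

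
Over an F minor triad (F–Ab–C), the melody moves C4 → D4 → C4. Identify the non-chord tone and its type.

D4 is a neighbor tone.

The harmony at that moment is F minor triad (F, Ab, C); D4 is not a chord tone.
It is approached by step up from C4 and left by step down to C4.
Step away and step back to the same note — a neighbor tone (upper neighbor).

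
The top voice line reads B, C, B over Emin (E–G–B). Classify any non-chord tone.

C is a neighbor tone.

The harmony at that moment is E minor triad (E, G, B); C is not a chord tone.
It is approached by step up from B and left by step down to B.
Step away and step back to the same note — a neighbor tone (upper neighbor).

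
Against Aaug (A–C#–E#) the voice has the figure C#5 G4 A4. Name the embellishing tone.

G4 is an appoggiatura.

The harmony at that moment is A augmented triad (A, C#, E#); G4 is not a chord tone.
It is approached by leap down from C#5 and left by step up to A4.
Leap in, step out — an appoggiatura.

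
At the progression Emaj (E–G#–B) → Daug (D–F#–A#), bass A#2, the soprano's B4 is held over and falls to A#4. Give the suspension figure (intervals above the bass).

9–8 suspension.

At the second chord the bass is A#2. The suspended B4 lies a ninth above the bass; after resolving down by step to A#4, the interval above the bass becomes an octave.
Suspension figures are named by those two intervals: 9–8.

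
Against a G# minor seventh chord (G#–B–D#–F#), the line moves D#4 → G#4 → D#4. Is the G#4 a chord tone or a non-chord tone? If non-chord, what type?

G# minor seventh chord contains G#, B, D#, F#; G# is the root, so it is a chord tone.

Chord tone (the root of G# minor seventh chord).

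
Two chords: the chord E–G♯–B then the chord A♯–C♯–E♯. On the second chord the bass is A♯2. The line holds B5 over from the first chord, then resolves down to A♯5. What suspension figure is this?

9–8 suspension.

At the second chord the bass is A♯2. The suspended B5 lies a ninth above the bass; after resolving down by step to A♯5, the interval above the bass becomes an octave.
Suspension figures are named by those two intervals: 9–8.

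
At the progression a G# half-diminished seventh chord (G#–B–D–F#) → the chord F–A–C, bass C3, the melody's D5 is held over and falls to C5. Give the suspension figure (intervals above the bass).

At the second chord the bass is C3. The suspended D5 lies a ninth above the bass; after resolving down by step to C5, the interval above the bass becomes an octave.
Suspension figures are named by those two intervals: 9–8.

9–8 suspension.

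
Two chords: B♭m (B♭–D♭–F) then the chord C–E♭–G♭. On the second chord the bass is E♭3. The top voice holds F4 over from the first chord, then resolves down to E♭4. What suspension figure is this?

At the second chord the bass is E♭3. The suspended F4 lies a ninth above the bass; after resolving down by step to E♭4, the interval above the bass becomes an octave.
Suspension figures are named by those two intervals: 9–8.

9–8 suspension.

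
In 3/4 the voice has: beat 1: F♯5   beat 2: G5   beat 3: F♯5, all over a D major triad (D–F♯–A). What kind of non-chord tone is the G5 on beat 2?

The harmony at that moment is D major triad (D, F♯, A); G5 is not a chord tone.
It is approached by step up from F♯5 and left by step down to F♯5.
Step away and step back to the same note — a neighbor tone (upper neighbor).

Upper neighbor tone.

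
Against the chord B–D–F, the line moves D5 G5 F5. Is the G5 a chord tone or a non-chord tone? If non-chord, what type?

The harmony at that moment is B diminished triad (B, D, F); G5 is not a chord tone.
It is approached by leap up from D5 and left by step down to F5.
Leap in, step out — an appoggiatura.

Non-chord tone — an appoggiatura.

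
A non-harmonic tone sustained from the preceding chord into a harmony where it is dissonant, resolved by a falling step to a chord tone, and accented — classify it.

Suspension.

Approach: by preparation — the pitch is first a chord tone, then held (tied or repeated) while the harmony changes under it. Departure: down by step. Metric position: strong.
A prepared dissonance that resolves downward by step — a suspension. (The same figure resolving upward would be a retardation.)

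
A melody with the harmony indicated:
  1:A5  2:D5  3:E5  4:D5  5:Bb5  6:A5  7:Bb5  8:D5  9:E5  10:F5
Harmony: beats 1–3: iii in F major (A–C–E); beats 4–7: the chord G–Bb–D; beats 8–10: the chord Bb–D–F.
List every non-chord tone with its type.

The harmony at that moment is A minor triad (A, C, E); D5 is not a chord tone.
It is approached by leap down from A5 and left by step up to E5.
Leap in, step out — an appoggiatura.
The harmony at that moment is G minor triad (G, Bb, D); A5 is not a chord tone.
It is approached by step down from Bb5 and left by step up to Bb5.
Step away and step back to the same note — a neighbor tone (lower neighbor).
The harmony at that moment is Bb major triad (Bb, D, F); E5 is not a chord tone.
It is approached by step up from D5 and left by step up to F5.
Step in, step out in the same direction — a passing tone.

D5 (beat 2) — appoggiatura; A5 (beat 6) — neighbor tone; E5 (beat 9) — passing tone.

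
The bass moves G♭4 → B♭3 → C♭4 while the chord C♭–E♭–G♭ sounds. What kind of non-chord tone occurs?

B♭3 is an appoggiatura.

The harmony at that moment is C♭ major triad (C♭, E♭, G♭); B♭3 is not a chord tone.
It is approached by leap down from G♭4 and left by step up to C♭4.
Leap in, step out — an appoggiatura.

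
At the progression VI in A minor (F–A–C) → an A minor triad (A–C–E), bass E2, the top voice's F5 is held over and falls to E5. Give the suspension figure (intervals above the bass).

9–8 suspension.

At the second chord the bass is E2. The suspended F5 lies a ninth above the bass; after resolving down by step to E5, the interval above the bass becomes an octave.
Suspension figures are named by those two intervals: 9–8.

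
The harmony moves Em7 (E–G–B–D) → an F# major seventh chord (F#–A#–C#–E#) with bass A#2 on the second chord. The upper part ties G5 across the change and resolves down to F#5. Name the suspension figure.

At the second chord the bass is A#2. The suspended G5 lies a seventh above the bass; after resolving down by step to F#5, the interval above the bass becomes a sixth.
Suspension figures are named by those two intervals: 7–6.

7–6 suspension.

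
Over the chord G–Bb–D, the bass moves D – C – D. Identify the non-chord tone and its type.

C is a neighbor tone.

The harmony at that moment is G minor triad (G, Bb, D); C is not a chord tone.
It is approached by step down from D and left by step up to D.
Step away and step back to the same note — a neighbor tone (lower neighbor).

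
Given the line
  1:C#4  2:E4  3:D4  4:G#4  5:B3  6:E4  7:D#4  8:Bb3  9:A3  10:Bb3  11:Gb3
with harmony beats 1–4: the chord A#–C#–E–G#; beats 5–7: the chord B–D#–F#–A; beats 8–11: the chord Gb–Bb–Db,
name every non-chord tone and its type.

D4 (beat 3) — escape tone; E4 (beat 6) — appoggiatura; A3 (beat 9) — neighbor tone.

The harmony at that moment is A# half-diminished seventh chord (A#, C#, E, G#); D4 is not a chord tone.
It is approached by step down from E4 and left by leap up to G#4.
Step in, leap out — an escape tone.
The harmony at that moment is B dominant seventh chord (B, D#, F#, A); E4 is not a chord tone.
It is approached by leap up from B3 and left by step down to D#4.
Leap in, step out — an appoggiatura.
The harmony at that moment is Gb major triad (Gb, Bb, Db); A3 is not a chord tone.
It is approached by step down from Bb3 and left by step up to Bb3.
Step away and step back to the same note — a neighbor tone (lower neighbor).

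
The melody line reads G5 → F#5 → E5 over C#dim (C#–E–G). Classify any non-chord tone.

F#5 is a passing tone.

The harmony at that moment is C# diminished triad (C#, E, G); F#5 is not a chord tone.
It is approached by step down from G5 and left by step down to E5.
Step in, step out in the same direction — a passing tone.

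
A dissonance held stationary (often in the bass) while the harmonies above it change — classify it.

Approach: none. Departure: none — a single pitch is sustained while the chords change around it, passing through harmonies that do not contain it.
No melodic motion at all; the dissonance is created entirely by the moving harmonies against the stationary note — a pedal tone (pedal point).

Pedal tone.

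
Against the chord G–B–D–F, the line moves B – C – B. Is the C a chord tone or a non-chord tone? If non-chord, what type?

The harmony at that moment is G dominant seventh chord (G, B, D, F); C is not a chord tone.
It is approached by step up from B and left by step down to B.
Step away and step back to the same note — a neighbor tone (upper neighbor).

Non-chord tone — a neighbor tone.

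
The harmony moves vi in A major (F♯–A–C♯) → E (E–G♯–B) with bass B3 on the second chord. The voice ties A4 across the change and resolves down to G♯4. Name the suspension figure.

7–6 suspension.

At the second chord the bass is B3. The suspended A4 lies a seventh above the bass; after resolving down by step to G♯4, the interval above the bass becomes a sixth.
Suspension figures are named by those two intervals: 7–6.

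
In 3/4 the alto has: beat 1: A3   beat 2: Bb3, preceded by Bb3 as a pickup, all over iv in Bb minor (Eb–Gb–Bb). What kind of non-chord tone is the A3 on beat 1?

The harmony at that moment is Eb minor triad (Eb, Gb, Bb); A3 is not a chord tone.
It is approached by step down from Bb3 and left by step up to Bb3.
Step away and step back to the same note — a neighbor tone (lower neighbor).

Lower neighbor tone.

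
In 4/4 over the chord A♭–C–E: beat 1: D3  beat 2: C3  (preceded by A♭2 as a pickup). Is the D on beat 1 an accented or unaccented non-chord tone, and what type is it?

Accented appoggiatura.

The harmony at that moment is A♭ augmented triad (A♭, C, E); D3 is not a chord tone.
It is approached by leap up from A♭2 and left by step down to C3.
Leap in, step out — an appoggiatura.
It falls on the downbeat, so it is accented.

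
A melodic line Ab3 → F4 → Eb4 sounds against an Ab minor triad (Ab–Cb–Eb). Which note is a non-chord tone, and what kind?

F4 is an appoggiatura.

The harmony at that moment is Ab minor triad (Ab, Cb, Eb); F4 is not a chord tone.
It is approached by leap up from Ab3 and left by step down to Eb4.
Leap in, step out — an appoggiatura.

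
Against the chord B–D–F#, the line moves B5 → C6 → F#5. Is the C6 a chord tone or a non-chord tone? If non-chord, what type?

Non-chord tone — an escape tone.

The harmony at that moment is B minor triad (B, D, F#); C6 is not a chord tone.
It is approached by step up from B5 and left by leap down to F#5.
Step in, leap out — an escape tone.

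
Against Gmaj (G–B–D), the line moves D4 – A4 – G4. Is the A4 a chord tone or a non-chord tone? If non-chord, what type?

Non-chord tone — an appoggiatura.

The harmony at that moment is G major triad (G, B, D); A4 is not a chord tone.
It is approached by leap up from D4 and left by step down to G4.
Leap in, step out — an appoggiatura.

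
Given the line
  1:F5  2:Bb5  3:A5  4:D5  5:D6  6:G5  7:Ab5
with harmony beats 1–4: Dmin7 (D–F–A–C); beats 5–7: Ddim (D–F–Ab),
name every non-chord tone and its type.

The harmony at that moment is D minor seventh chord (D, F, A, C); Bb5 is not a chord tone.
It is approached by leap up from F5 and left by step down to A5.
Leap in, step out — an appoggiatura.
The harmony at that moment is D diminished triad (D, F, Ab); G5 is not a chord tone.
It is approached by leap down from D6 and left by step up to Ab5.
Leap in, step out — an appoggiatura.

Bb5 (beat 2) — appoggiatura; G5 (beat 6) — appoggiatura.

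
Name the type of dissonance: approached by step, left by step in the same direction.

Approach: by step. Departure: by step, continuing in the same direction.
Stepwise on both sides with no change of direction means the note fills in the space between two different chord tones — a passing tone. (Had it turned back to its starting note it would be a neighbor tone instead.)

Passing tone.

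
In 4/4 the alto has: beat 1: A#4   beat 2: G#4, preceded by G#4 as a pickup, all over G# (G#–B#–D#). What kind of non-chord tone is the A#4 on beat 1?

Upper neighbor tone.

The harmony at that moment is G# major triad (G#, B#, D#); A#4 is not a chord tone.
It is approached by step up from G#4 and left by step down to G#4.
Step away and step back to the same note — a neighbor tone (upper neighbor).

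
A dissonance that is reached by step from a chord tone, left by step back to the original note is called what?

Neighbor tone.

Approach: by step. Departure: by step in the opposite direction, back to the starting pitch.
Stepwise on both sides but reversing to return to the same chord tone — a neighbor tone. (Had it continued onward in the same direction it would be a passing tone instead.)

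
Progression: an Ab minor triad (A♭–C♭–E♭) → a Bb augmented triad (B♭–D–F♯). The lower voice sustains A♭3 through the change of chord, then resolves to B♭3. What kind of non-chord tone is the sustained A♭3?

The harmony at that moment is B♭ augmented triad (B♭, D, F♯); A♭3 is not a chord tone.
It is held over (the same pitch as the preceding A♭3) and left by step up to B♭3.
Held over from the previous chord and resolving up by step — a retardation.

A♭3 is a retardation.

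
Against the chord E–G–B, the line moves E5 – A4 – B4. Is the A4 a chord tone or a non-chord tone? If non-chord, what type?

The harmony at that moment is E minor triad (E, G, B); A4 is not a chord tone.
It is approached by leap down from E5 and left by step up to B4.
Leap in, step out — an appoggiatura.

Non-chord tone — an appoggiatura.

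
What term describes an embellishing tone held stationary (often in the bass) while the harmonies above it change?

Pedal tone.

Approach: none. Departure: none — a single pitch is sustained while the chords change around it, passing through harmonies that do not contain it.
No melodic motion at all; the dissonance is created entirely by the moving harmonies against the stationary note — a pedal tone (pedal point).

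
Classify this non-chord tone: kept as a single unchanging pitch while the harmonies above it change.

Approach: none. Departure: none — a single pitch is sustained while the chords change around it, passing through harmonies that do not contain it.
No melodic motion at all; the dissonance is created entirely by the moving harmonies against the stationary note — a pedal tone (pedal point).

Pedal tone.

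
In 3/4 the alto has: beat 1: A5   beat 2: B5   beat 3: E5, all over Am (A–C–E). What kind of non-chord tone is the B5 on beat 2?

The harmony at that moment is A minor triad (A, C, E); B5 is not a chord tone.
It is approached by step up from A5 and left by leap down to E5.
Step in, leap out, on a weak beat — an escape tone.

Escape tone.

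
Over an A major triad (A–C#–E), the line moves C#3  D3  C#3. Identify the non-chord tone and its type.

D3 is a neighbor tone.

The harmony at that moment is A major triad (A, C#, E); D3 is not a chord tone.
It is approached by step up from C#3 and left by step down to C#3.
Step away and step back to the same note — a neighbor tone (upper neighbor).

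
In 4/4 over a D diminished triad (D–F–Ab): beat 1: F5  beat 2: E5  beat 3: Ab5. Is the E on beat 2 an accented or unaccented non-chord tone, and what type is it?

The harmony at that moment is D diminished triad (D, F, Ab); E5 is not a chord tone.
It is approached by step down from F5 and left by leap up to Ab5.
Step in, leap out — an escape tone.
It falls on a weak beat, so it is unaccented.

Unaccented escape tone.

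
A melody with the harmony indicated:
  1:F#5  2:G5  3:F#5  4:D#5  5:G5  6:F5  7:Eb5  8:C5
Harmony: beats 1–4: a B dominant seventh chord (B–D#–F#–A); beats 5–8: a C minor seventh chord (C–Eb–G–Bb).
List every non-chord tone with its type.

G5 (beat 2) — neighbor tone; F5 (beat 6) — passing tone.

The harmony at that moment is B dominant seventh chord (B, D#, F#, A); G5 is not a chord tone.
It is approached by step up from F#5 and left by step down to F#5.
Step away and step back to the same note — a neighbor tone (upper neighbor).
The harmony at that moment is C minor seventh chord (C, Eb, G, Bb); F5 is not a chord tone.
It is approached by step down from G5 and left by step down to Eb5.
Step in, step out in the same direction — a passing tone.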